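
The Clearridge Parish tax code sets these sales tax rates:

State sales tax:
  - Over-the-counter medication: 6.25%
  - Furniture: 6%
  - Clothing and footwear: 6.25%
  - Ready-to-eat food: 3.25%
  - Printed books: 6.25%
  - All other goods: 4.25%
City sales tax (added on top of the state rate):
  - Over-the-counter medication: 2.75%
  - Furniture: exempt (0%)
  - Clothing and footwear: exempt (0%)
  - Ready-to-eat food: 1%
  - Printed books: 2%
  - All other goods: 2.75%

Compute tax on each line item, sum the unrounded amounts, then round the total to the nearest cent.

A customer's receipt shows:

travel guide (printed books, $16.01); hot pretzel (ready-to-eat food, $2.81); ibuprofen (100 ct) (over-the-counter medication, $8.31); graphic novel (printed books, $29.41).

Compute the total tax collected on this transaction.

Travel guide $16.01: printed books → 6.25% + 2% city = 8.25% → $1.320825
Hot pretzel $2.81: ready-to-eat food → 3.25% + 1% city = 4.25% → $0.119425
Ibuprofen (100 ct) $8.31: over-the-counter medication → 6.25% + 2.75% city = 9% → $0.7479
Graphic novel $29.41: printed books → 6.25% + 2% city = 8.25% → $2.426325
Unrounded tax sum = $4.614475 → $4.61

$4.61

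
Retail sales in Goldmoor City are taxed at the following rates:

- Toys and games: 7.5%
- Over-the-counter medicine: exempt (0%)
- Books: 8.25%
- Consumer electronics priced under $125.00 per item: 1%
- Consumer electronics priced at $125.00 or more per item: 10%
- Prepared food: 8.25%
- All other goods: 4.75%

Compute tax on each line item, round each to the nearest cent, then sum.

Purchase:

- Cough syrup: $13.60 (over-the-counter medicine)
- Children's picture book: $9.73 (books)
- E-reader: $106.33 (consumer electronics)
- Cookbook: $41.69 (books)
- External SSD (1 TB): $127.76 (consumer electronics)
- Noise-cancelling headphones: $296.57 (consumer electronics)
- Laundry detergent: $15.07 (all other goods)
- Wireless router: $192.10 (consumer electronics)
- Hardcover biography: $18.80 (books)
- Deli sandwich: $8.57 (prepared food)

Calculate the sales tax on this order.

$69.93

Cough syrup $13.60: over-the-counter medicine → 0% → $0.00
Children's picture book $9.73: books → 8.25% → $0.80
E-reader $106.33: consumer electronics, under $125.00 → 1% → $1.06
Cookbook $41.69: books → 8.25% → $3.44
External SSD (1 TB) $127.76: consumer electronics, $125.00 or more → 10% → $12.78
Noise-cancelling headphones $296.57: consumer electronics, $125.00 or more → 10% → $29.66
Laundry detergent $15.07: all other goods → 4.75% → $0.72
Wireless router $192.10: consumer electronics, $125.00 or more → 10% → $19.21
Hardcover biography $18.80: books → 8.25% → $1.55
Deli sandwich $8.57: prepared food → 8.25% → $0.71
Total tax = $0.80 + $1.06 + $3.44 + $12.78 + $29.66 + $0.72 + $19.21 + $1.55 + $0.71 = $69.93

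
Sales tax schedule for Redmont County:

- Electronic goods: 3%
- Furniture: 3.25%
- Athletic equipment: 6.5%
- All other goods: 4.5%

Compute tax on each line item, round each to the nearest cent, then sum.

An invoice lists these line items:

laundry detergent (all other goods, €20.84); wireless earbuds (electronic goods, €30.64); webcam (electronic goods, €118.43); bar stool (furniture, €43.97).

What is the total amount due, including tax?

Laundry detergent €20.84: all other goods → 4.5% → €0.94
Wireless earbuds €30.64: electronic goods → 3% → €0.92
Webcam €118.43: electronic goods → 3% → €3.55
Bar stool €43.97: furniture → 3.25% → €1.43
Subtotal = €213.88; tax = €6.84; total due = €220.72

€220.72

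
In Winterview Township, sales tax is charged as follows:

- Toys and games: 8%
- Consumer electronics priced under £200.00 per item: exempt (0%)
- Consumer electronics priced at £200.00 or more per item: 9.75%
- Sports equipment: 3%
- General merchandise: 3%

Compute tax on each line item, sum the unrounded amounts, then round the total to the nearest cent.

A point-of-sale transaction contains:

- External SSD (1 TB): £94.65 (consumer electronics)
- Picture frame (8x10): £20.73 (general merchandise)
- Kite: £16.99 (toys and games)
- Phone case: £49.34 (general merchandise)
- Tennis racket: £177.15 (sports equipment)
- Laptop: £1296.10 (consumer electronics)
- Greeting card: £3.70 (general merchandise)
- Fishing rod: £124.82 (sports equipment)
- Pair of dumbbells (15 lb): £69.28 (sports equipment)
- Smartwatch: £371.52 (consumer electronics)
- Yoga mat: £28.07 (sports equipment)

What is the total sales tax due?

£178.14

External SSD (1 TB) £94.65: consumer electronics, under £200.00 → 0% → £0.00
Picture frame (8x10) £20.73: general merchandise → 3% → £0.6219
Kite £16.99: toys and games → 8% → £1.3592
Phone case £49.34: general merchandise → 3% → £1.4802
Tennis racket £177.15: sports equipment → 3% → £5.3145
Laptop £1296.10: consumer electronics, £200.00 or more → 9.75% → £126.36975
Greeting card £3.70: general merchandise → 3% → £0.111
Fishing rod £124.82: sports equipment → 3% → £3.7446
Pair of dumbbells (15 lb) £69.28: sports equipment → 3% → £2.0784
Smartwatch £371.52: consumer electronics, £200.00 or more → 9.75% → £36.2232
Yoga mat £28.07: sports equipment → 3% → £0.8421
Unrounded tax sum = £178.14485 → £178.14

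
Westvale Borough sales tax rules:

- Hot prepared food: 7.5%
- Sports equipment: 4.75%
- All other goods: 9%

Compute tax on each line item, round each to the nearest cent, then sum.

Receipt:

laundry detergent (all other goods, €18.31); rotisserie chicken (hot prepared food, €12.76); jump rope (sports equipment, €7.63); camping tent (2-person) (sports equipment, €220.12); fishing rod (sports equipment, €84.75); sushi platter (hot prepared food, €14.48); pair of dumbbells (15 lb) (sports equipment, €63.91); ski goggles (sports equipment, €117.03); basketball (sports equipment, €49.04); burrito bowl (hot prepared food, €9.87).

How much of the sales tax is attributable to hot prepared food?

€2.79

Rotisserie chicken €12.76: hot prepared food → 7.5% → €0.96
Sushi platter €14.48: hot prepared food → 7.5% → €1.09
Burrito bowl €9.87: hot prepared food → 7.5% → €0.74
Tax on hot prepared food = €0.96 + €1.09 + €0.74 = €2.79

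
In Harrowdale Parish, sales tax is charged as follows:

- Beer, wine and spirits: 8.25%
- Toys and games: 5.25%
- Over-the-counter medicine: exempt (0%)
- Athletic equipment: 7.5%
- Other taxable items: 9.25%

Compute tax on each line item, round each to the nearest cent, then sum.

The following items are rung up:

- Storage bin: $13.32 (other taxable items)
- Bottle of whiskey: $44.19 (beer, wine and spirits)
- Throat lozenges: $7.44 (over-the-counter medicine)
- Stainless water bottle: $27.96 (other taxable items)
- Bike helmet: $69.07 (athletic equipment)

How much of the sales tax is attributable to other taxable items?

Storage bin $13.32: other taxable items → 9.25% → $1.23
Stainless water bottle $27.96: other taxable items → 9.25% → $2.59
Tax on other taxable items = $1.23 + $2.59 = $3.82

$3.82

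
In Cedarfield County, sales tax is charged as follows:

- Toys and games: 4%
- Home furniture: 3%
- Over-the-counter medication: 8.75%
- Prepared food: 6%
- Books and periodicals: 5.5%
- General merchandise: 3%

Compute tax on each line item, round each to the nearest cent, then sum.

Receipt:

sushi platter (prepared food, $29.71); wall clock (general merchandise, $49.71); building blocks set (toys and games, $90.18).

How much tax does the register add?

$6.88

Sushi platter $29.71: prepared food → 6% → $1.78
Wall clock $49.71: general merchandise → 3% → $1.49
Building blocks set $90.18: toys and games → 4% → $3.61
Total tax = $1.78 + $1.49 + $3.61 = $6.88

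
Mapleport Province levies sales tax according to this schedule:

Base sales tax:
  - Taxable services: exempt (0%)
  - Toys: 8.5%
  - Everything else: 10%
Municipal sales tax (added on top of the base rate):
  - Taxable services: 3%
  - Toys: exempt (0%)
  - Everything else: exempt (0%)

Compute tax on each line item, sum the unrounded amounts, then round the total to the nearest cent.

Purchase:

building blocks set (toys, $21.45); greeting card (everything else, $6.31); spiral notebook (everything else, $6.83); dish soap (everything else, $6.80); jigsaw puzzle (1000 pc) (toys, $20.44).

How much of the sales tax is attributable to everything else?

Greeting card $6.31: everything else → 10% + 0% municipal = 10% → $0.631
Spiral notebook $6.83: everything else → 10% + 0% municipal = 10% → $0.683
Dish soap $6.80: everything else → 10% + 0% municipal = 10% → $0.68
Tax on everything else: unrounded sum = $1.994 → $1.99

$1.99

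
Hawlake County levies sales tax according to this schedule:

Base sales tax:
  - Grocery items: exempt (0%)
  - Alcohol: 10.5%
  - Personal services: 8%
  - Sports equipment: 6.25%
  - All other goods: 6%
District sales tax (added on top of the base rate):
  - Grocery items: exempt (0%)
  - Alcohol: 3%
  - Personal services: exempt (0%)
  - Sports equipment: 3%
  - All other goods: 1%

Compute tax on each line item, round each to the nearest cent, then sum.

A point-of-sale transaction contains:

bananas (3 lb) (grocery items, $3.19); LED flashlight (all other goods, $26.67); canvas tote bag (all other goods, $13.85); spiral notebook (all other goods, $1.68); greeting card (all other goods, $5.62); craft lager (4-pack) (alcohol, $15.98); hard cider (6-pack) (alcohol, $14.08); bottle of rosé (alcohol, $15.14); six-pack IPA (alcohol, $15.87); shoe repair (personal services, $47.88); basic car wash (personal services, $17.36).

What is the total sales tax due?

Bananas (3 lb) $3.19: grocery items → 0% + 0% district = 0% → $0.00
LED flashlight $26.67: all other goods → 6% + 1% district = 7% → $1.87
Canvas tote bag $13.85: all other goods → 6% + 1% district = 7% → $0.97
Spiral notebook $1.68: all other goods → 6% + 1% district = 7% → $0.12
Greeting card $5.62: all other goods → 6% + 1% district = 7% → $0.39
Craft lager (4-pack) $15.98: alcohol → 10.5% + 3% district = 13.5% → $2.16
Hard cider (6-pack) $14.08: alcohol → 10.5% + 3% district = 13.5% → $1.90
Bottle of rosé $15.14: alcohol → 10.5% + 3% district = 13.5% → $2.04
Six-pack IPA $15.87: alcohol → 10.5% + 3% district = 13.5% → $2.14
Shoe repair $47.88: personal services → 8% + 0% district = 8% → $3.83
Basic car wash $17.36: personal services → 8% + 0% district = 8% → $1.39
Total tax = $1.87 + $0.97 + $0.12 + $0.39 + $2.16 + $1.90 + $2.04 + $2.14 + $3.83 + $1.39 = $16.81

$16.81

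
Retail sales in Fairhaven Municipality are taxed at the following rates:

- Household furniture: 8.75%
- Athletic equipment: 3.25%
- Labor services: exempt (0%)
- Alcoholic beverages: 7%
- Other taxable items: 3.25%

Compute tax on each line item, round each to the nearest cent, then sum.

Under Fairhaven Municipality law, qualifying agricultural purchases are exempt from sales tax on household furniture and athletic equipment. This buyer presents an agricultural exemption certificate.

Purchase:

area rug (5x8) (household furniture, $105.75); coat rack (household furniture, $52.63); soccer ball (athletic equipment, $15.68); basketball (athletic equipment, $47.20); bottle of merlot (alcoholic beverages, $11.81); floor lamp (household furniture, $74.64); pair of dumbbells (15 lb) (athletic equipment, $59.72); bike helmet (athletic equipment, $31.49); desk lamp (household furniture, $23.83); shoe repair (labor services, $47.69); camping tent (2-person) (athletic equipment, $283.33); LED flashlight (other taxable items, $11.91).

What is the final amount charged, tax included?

Area rug (5x8) $105.75: household furniture, buyer-exempt → 0% → $0.00
Coat rack $52.63: household furniture, buyer-exempt → 0% → $0.00
Soccer ball $15.68: athletic equipment, buyer-exempt → 0% → $0.00
Basketball $47.20: athletic equipment, buyer-exempt → 0% → $0.00
Bottle of merlot $11.81: alcoholic beverages → 7% → $0.83
Floor lamp $74.64: household furniture, buyer-exempt → 0% → $0.00
Pair of dumbbells (15 lb) $59.72: athletic equipment, buyer-exempt → 0% → $0.00
Bike helmet $31.49: athletic equipment, buyer-exempt → 0% → $0.00
Desk lamp $23.83: household furniture, buyer-exempt → 0% → $0.00
Shoe repair $47.69: labor services → 0% → $0.00
Camping tent (2-person) $283.33: athletic equipment, buyer-exempt → 0% → $0.00
LED flashlight $11.91: other taxable items → 3.25% → $0.39
Subtotal = $765.68; tax = $1.22; total due = $766.90

$766.90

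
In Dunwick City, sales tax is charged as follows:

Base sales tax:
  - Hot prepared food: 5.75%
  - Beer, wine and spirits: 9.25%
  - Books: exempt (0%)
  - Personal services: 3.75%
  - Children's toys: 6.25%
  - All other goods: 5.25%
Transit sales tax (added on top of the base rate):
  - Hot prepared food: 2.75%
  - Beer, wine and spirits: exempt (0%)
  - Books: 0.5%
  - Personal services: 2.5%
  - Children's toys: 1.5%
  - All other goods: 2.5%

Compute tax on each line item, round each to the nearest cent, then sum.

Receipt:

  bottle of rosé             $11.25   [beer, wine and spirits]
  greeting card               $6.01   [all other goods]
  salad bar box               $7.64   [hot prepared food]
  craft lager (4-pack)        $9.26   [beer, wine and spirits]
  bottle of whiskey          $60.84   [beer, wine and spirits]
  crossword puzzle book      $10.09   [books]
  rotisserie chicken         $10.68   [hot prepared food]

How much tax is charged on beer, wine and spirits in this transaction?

Bottle of rosé $11.25: beer, wine and spirits → 9.25% + 0% transit = 9.25% → $1.04
Craft lager (4-pack) $9.26: beer, wine and spirits → 9.25% + 0% transit = 9.25% → $0.86
Bottle of whiskey $60.84: beer, wine and spirits → 9.25% + 0% transit = 9.25% → $5.63
Tax on beer, wine and spirits = $1.04 + $0.86 + $5.63 = $7.53

$7.53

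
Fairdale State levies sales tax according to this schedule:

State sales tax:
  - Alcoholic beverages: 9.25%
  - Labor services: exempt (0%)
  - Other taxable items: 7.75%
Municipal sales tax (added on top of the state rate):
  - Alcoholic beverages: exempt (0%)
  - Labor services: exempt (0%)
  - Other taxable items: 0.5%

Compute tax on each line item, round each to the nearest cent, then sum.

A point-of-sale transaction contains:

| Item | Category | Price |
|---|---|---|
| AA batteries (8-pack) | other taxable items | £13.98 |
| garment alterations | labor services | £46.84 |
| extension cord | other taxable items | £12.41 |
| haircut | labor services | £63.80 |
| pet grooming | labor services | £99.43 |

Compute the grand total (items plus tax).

£238.63

AA batteries (8-pack) £13.98: other taxable items → 7.75% + 0.5% municipal = 8.25% → £1.15
Garment alterations £46.84: labor services → 0% + 0% municipal = 0% → £0.00
Extension cord £12.41: other taxable items → 7.75% + 0.5% municipal = 8.25% → £1.02
Haircut £63.80: labor services → 0% + 0% municipal = 0% → £0.00
Pet grooming £99.43: labor services → 0% + 0% municipal = 0% → £0.00
Subtotal = £236.46; tax = £2.17; total due = £238.63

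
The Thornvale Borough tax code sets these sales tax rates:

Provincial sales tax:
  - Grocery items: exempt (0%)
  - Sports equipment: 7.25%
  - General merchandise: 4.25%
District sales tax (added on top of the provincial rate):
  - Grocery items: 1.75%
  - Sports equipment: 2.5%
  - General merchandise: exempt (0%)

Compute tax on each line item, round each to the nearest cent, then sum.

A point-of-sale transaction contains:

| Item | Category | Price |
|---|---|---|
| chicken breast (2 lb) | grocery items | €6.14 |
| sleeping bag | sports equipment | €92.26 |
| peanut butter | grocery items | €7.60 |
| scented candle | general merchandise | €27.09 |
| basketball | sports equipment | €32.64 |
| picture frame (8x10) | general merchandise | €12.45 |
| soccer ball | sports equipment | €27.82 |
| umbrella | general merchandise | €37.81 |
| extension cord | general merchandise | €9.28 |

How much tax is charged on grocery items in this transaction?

Chicken breast (2 lb) €6.14: grocery items → 0% + 1.75% district = 1.75% → €0.11
Peanut butter €7.60: grocery items → 0% + 1.75% district = 1.75% → €0.13
Tax on grocery items = €0.11 + €0.13 = €0.24

€0.24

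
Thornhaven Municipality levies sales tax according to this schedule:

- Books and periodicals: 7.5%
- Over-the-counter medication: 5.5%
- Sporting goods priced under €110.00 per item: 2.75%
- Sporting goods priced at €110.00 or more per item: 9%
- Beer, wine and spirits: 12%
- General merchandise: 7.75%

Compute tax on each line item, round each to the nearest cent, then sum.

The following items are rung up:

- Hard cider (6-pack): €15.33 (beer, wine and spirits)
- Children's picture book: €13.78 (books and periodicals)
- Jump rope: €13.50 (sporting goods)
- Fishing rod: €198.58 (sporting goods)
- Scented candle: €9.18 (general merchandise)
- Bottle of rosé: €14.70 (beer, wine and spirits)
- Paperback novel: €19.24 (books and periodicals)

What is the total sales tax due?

€25.02

Hard cider (6-pack) €15.33: beer, wine and spirits → 12% → €1.84
Children's picture book €13.78: books and periodicals → 7.5% → €1.03
Jump rope €13.50: sporting goods, under €110.00 → 2.75% → €0.37
Fishing rod €198.58: sporting goods, €110.00 or more → 9% → €17.87
Scented candle €9.18: general merchandise → 7.75% → €0.71
Bottle of rosé €14.70: beer, wine and spirits → 12% → €1.76
Paperback novel €19.24: books and periodicals → 7.5% → €1.44
Total tax = €1.84 + €1.03 + €0.37 + €17.87 + €0.71 + €1.76 + €1.44 = €25.02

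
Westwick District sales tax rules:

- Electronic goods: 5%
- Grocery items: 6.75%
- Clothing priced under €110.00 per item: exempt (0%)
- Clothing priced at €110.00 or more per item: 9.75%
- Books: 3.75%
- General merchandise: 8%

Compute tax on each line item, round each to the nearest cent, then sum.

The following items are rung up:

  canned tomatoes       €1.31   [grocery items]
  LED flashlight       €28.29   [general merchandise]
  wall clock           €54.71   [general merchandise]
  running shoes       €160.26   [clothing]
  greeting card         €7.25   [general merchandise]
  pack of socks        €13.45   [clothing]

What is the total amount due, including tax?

€288.21

Canned tomatoes €1.31: grocery items → 6.75% → €0.09
LED flashlight €28.29: general merchandise → 8% → €2.26
Wall clock €54.71: general merchandise → 8% → €4.38
Running shoes €160.26: clothing, €110.00 or more → 9.75% → €15.63
Greeting card €7.25: general merchandise → 8% → €0.58
Pack of socks €13.45: clothing, under €110.00 → 0% → €0.00
Subtotal = €265.27; tax = €22.94; total due = €288.21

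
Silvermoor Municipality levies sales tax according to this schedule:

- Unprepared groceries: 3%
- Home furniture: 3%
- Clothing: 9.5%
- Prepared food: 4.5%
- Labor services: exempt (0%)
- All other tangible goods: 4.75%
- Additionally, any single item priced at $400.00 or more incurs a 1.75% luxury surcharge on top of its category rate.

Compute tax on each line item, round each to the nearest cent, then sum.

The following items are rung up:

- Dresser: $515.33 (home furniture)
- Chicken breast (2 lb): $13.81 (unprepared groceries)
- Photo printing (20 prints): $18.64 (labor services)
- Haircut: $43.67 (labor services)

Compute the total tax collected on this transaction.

Dresser $515.33: home furniture → 3% + 1.75% surcharge = 4.75% → $24.48
Chicken breast (2 lb) $13.81: unprepared groceries → 3% → $0.41
Photo printing (20 prints) $18.64: labor services → 0% → $0.00
Haircut $43.67: labor services → 0% → $0.00
Total tax = $24.48 + $0.41 = $24.89

$24.89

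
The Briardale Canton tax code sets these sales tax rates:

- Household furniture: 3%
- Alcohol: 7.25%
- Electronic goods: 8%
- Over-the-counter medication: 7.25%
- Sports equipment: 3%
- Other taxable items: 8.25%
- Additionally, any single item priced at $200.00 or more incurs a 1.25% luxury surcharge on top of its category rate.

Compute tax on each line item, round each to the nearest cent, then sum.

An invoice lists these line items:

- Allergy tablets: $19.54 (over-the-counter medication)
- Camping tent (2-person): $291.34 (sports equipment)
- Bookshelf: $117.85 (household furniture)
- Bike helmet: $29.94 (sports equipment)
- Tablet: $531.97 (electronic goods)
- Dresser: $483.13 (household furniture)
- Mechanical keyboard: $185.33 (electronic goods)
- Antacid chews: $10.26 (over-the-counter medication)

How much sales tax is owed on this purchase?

$103.55

Allergy tablets $19.54: over-the-counter medication → 7.25% → $1.42
Camping tent (2-person) $291.34: sports equipment → 3% + 1.25% surcharge = 4.25% → $12.38
Bookshelf $117.85: household furniture → 3% → $3.54
Bike helmet $29.94: sports equipment → 3% → $0.90
Tablet $531.97: electronic goods → 8% + 1.25% surcharge = 9.25% → $49.21
Dresser $483.13: household furniture → 3% + 1.25% surcharge = 4.25% → $20.53
Mechanical keyboard $185.33: electronic goods → 8% → $14.83
Antacid chews $10.26: over-the-counter medication → 7.25% → $0.74
Total tax = $1.42 + $12.38 + $3.54 + $0.90 + $49.21 + $20.53 + $14.83 + $0.74 = $103.55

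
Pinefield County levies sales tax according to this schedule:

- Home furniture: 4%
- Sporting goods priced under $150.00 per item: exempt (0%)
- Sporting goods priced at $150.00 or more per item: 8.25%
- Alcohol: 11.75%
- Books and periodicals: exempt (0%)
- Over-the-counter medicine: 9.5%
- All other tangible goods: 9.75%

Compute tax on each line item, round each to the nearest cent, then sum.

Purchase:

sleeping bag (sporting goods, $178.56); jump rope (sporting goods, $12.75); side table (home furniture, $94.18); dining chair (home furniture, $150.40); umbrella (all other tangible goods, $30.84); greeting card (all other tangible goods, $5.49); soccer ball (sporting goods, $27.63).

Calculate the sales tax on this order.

Sleeping bag $178.56: sporting goods, $150.00 or more → 8.25% → $14.73
Jump rope $12.75: sporting goods, under $150.00 → 0% → $0.00
Side table $94.18: home furniture → 4% → $3.77
Dining chair $150.40: home furniture → 4% → $6.02
Umbrella $30.84: all other tangible goods → 9.75% → $3.01
Greeting card $5.49: all other tangible goods → 9.75% → $0.54
Soccer ball $27.63: sporting goods, under $150.00 → 0% → $0.00
Total tax = $14.73 + $3.77 + $6.02 + $3.01 + $0.54 = $28.07

$28.07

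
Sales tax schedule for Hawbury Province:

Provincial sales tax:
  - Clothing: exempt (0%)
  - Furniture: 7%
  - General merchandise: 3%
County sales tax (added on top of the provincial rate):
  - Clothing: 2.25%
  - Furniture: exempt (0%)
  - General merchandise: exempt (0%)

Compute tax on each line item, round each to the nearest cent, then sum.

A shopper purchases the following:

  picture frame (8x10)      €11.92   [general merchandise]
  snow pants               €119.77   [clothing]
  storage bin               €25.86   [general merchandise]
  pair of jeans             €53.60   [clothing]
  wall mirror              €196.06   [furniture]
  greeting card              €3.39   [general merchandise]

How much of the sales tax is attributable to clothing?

Snow pants €119.77: clothing → 0% + 2.25% county = 2.25% → €2.69
Pair of jeans €53.60: clothing → 0% + 2.25% county = 2.25% → €1.21
Tax on clothing = €2.69 + €1.21 = €3.90

€3.90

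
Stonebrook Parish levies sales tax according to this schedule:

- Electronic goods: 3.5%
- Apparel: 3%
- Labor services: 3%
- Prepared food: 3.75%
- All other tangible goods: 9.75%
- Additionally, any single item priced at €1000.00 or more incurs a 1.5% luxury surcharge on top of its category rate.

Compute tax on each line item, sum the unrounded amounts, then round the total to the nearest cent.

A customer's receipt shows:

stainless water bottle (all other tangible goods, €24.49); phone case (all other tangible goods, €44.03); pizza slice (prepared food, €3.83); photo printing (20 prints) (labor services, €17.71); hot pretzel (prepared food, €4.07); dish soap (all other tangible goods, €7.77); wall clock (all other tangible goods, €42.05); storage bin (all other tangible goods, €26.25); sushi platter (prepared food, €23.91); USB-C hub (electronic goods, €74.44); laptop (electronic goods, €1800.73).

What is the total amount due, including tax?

Stainless water bottle €24.49: all other tangible goods → 9.75% → €2.387775
Phone case €44.03: all other tangible goods → 9.75% → €4.292925
Pizza slice €3.83: prepared food → 3.75% → €0.143625
Photo printing (20 prints) €17.71: labor services → 3% → €0.5313
Hot pretzel €4.07: prepared food → 3.75% → €0.152625
Dish soap €7.77: all other tangible goods → 9.75% → €0.757575
Wall clock €42.05: all other tangible goods → 9.75% → €4.099875
Storage bin €26.25: all other tangible goods → 9.75% → €2.559375
Sushi platter €23.91: prepared food → 3.75% → €0.896625
USB-C hub €74.44: electronic goods → 3.5% → €2.6054
Laptop €1800.73: electronic goods → 3.5% + 1.5% surcharge = 5% → €90.0365
Subtotal = €2069.28; unrounded tax = €108.4636 → €108.46; total due = €2177.74

€2177.74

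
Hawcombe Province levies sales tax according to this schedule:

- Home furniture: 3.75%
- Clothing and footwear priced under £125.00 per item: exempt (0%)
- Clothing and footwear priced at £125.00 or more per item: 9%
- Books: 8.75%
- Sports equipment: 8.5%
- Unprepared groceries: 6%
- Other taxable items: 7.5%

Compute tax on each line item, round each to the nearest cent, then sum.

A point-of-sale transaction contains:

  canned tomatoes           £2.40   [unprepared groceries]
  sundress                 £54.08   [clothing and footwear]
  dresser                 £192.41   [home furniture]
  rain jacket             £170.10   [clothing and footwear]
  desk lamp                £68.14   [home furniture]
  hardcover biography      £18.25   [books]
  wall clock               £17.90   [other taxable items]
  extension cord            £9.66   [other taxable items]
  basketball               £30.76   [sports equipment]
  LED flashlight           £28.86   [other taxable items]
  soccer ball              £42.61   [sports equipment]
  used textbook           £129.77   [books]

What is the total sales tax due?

£48.63

Canned tomatoes £2.40: unprepared groceries → 6% → £0.14
Sundress £54.08: clothing and footwear, under £125.00 → 0% → £0.00
Dresser £192.41: home furniture → 3.75% → £7.22
Rain jacket £170.10: clothing and footwear, £125.00 or more → 9% → £15.31
Desk lamp £68.14: home furniture → 3.75% → £2.56
Hardcover biography £18.25: books → 8.75% → £1.60
Wall clock £17.90: other taxable items → 7.5% → £1.34
Extension cord £9.66: other taxable items → 7.5% → £0.72
Basketball £30.76: sports equipment → 8.5% → £2.61
LED flashlight £28.86: other taxable items → 7.5% → £2.16
Soccer ball £42.61: sports equipment → 8.5% → £3.62
Used textbook £129.77: books → 8.75% → £11.35
Total tax = £0.14 + £7.22 + £15.31 + £2.56 + £1.60 + £1.34 + £0.72 + £2.61 + £2.16 + £3.62 + £11.35 = £48.63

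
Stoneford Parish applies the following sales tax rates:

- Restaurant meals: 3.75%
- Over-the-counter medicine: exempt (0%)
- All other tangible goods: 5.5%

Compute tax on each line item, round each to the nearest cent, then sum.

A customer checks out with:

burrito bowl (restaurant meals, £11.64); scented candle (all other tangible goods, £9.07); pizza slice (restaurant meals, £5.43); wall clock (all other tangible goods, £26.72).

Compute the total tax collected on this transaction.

£2.61

Burrito bowl £11.64: restaurant meals → 3.75% → £0.44
Scented candle £9.07: all other tangible goods → 5.5% → £0.50
Pizza slice £5.43: restaurant meals → 3.75% → £0.20
Wall clock £26.72: all other tangible goods → 5.5% → £1.47
Total tax = £0.44 + £0.50 + £0.20 + £1.47 = £2.61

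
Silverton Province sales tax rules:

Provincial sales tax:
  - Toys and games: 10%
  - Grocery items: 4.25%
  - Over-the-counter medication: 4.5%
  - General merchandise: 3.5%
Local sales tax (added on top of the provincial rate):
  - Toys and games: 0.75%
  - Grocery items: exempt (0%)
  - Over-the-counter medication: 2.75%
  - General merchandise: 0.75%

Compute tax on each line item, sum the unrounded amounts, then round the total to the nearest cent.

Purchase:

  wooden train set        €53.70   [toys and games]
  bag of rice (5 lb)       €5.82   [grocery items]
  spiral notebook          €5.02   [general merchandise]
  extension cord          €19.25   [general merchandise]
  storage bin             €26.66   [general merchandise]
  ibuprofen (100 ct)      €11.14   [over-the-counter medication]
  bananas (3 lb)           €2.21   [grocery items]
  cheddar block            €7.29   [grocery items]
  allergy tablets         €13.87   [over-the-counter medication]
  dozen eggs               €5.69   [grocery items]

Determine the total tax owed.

€10.64

Wooden train set €53.70: toys and games → 10% + 0.75% local = 10.75% → €5.77275
Bag of rice (5 lb) €5.82: grocery items → 4.25% + 0% local = 4.25% → €0.24735
Spiral notebook €5.02: general merchandise → 3.5% + 0.75% local = 4.25% → €0.21335
Extension cord €19.25: general merchandise → 3.5% + 0.75% local = 4.25% → €0.818125
Storage bin €26.66: general merchandise → 3.5% + 0.75% local = 4.25% → €1.13305
Ibuprofen (100 ct) €11.14: over-the-counter medication → 4.5% + 2.75% local = 7.25% → €0.80765
Bananas (3 lb) €2.21: grocery items → 4.25% + 0% local = 4.25% → €0.093925
Cheddar block €7.29: grocery items → 4.25% + 0% local = 4.25% → €0.309825
Allergy tablets €13.87: over-the-counter medication → 4.5% + 2.75% local = 7.25% → €1.005575
Dozen eggs €5.69: grocery items → 4.25% + 0% local = 4.25% → €0.241825
Unrounded tax sum = €10.643425 → €10.64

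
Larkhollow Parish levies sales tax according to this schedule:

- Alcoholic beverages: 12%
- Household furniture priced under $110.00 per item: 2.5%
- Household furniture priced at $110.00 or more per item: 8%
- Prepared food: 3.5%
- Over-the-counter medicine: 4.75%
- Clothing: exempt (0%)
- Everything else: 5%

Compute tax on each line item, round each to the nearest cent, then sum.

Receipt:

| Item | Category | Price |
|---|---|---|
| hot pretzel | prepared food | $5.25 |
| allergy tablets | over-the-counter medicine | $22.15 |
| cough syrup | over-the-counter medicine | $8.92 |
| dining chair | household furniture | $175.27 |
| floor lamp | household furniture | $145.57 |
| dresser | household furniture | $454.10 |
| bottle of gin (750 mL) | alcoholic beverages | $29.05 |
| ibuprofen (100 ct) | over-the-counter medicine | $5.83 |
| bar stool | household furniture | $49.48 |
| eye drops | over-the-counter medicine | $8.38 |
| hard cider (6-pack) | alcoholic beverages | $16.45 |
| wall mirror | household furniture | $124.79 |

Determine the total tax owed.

$81.01

Hot pretzel $5.25: prepared food → 3.5% → $0.18
Allergy tablets $22.15: over-the-counter medicine → 4.75% → $1.05
Cough syrup $8.92: over-the-counter medicine → 4.75% → $0.42
Dining chair $175.27: household furniture, $110.00 or more → 8% → $14.02
Floor lamp $145.57: household furniture, $110.00 or more → 8% → $11.65
Dresser $454.10: household furniture, $110.00 or more → 8% → $36.33
Bottle of gin (750 mL) $29.05: alcoholic beverages → 12% → $3.49
Ibuprofen (100 ct) $5.83: over-the-counter medicine → 4.75% → $0.28
Bar stool $49.48: household furniture, under $110.00 → 2.5% → $1.24
Eye drops $8.38: over-the-counter medicine → 4.75% → $0.40
Hard cider (6-pack) $16.45: alcoholic beverages → 12% → $1.97
Wall mirror $124.79: household furniture, $110.00 or more → 8% → $9.98
Total tax = $0.18 + $1.05 + $0.42 + $14.02 + $11.65 + $36.33 + $3.49 + $0.28 + $1.24 + $0.40 + $1.97 + $9.98 = $81.01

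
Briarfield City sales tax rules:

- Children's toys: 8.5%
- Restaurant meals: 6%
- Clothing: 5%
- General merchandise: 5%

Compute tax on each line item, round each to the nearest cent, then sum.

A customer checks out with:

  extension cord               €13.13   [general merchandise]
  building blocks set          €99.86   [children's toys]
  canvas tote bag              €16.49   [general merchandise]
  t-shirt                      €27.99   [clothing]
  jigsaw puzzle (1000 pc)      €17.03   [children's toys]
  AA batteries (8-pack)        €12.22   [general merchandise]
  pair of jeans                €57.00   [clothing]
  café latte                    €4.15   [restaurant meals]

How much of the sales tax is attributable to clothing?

T-shirt €27.99: clothing → 5% → €1.40
Pair of jeans €57.00: clothing → 5% → €2.85
Tax on clothing = €1.40 + €2.85 = €4.25

€4.25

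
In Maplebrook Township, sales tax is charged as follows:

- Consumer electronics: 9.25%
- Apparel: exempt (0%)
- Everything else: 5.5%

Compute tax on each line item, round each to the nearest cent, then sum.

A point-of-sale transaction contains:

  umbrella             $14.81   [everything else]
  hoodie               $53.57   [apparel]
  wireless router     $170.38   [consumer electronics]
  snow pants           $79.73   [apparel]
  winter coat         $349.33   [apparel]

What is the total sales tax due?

$16.57

Umbrella $14.81: everything else → 5.5% → $0.81
Hoodie $53.57: apparel → 0% → $0.00
Wireless router $170.38: consumer electronics → 9.25% → $15.76
Snow pants $79.73: apparel → 0% → $0.00
Winter coat $349.33: apparel → 0% → $0.00
Total tax = $0.81 + $15.76 = $16.57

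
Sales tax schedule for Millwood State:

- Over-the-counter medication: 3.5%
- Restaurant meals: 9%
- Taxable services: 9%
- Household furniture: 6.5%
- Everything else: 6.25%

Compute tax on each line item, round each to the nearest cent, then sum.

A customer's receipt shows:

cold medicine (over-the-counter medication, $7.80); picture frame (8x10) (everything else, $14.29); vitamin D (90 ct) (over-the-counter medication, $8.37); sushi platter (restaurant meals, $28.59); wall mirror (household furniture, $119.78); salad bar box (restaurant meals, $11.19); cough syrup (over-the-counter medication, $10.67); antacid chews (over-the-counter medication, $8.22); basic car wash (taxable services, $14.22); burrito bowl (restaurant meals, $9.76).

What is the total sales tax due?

Cold medicine $7.80: over-the-counter medication → 3.5% → $0.27
Picture frame (8x10) $14.29: everything else → 6.25% → $0.89
Vitamin D (90 ct) $8.37: over-the-counter medication → 3.5% → $0.29
Sushi platter $28.59: restaurant meals → 9% → $2.57
Wall mirror $119.78: household furniture → 6.5% → $7.79
Salad bar box $11.19: restaurant meals → 9% → $1.01
Cough syrup $10.67: over-the-counter medication → 3.5% → $0.37
Antacid chews $8.22: over-the-counter medication → 3.5% → $0.29
Basic car wash $14.22: taxable services → 9% → $1.28
Burrito bowl $9.76: restaurant meals → 9% → $0.88
Total tax = $0.27 + $0.89 + $0.29 + $2.57 + $7.79 + $1.01 + $0.37 + $0.29 + $1.28 + $0.88 = $15.64

$15.64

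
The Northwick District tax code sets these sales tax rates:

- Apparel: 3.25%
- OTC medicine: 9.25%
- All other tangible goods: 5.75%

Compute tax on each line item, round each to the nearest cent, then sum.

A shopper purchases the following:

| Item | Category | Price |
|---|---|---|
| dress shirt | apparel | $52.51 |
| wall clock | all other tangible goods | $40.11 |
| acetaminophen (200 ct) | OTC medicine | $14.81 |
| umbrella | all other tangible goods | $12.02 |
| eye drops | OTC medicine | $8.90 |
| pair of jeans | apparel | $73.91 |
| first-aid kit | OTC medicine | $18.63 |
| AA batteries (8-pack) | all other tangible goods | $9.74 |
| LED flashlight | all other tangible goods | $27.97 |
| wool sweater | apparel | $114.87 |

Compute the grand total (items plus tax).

$390.39

Dress shirt $52.51: apparel → 3.25% → $1.71
Wall clock $40.11: all other tangible goods → 5.75% → $2.31
Acetaminophen (200 ct) $14.81: OTC medicine → 9.25% → $1.37
Umbrella $12.02: all other tangible goods → 5.75% → $0.69
Eye drops $8.90: OTC medicine → 9.25% → $0.82
Pair of jeans $73.91: apparel → 3.25% → $2.40
First-aid kit $18.63: OTC medicine → 9.25% → $1.72
AA batteries (8-pack) $9.74: all other tangible goods → 5.75% → $0.56
LED flashlight $27.97: all other tangible goods → 5.75% → $1.61
Wool sweater $114.87: apparel → 3.25% → $3.73
Subtotal = $373.47; tax = $16.92; total due = $390.39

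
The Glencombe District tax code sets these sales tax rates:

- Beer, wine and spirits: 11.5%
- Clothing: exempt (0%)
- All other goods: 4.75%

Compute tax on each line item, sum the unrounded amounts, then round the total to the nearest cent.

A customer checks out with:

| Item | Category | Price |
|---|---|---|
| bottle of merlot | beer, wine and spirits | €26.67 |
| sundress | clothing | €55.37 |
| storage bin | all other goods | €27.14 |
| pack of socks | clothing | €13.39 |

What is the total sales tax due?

Bottle of merlot €26.67: beer, wine and spirits → 11.5% → €3.06705
Sundress €55.37: clothing → 0% → €0.00
Storage bin €27.14: all other goods → 4.75% → €1.28915
Pack of socks €13.39: clothing → 0% → €0.00
Unrounded tax sum = €4.3562 → €4.36

€4.36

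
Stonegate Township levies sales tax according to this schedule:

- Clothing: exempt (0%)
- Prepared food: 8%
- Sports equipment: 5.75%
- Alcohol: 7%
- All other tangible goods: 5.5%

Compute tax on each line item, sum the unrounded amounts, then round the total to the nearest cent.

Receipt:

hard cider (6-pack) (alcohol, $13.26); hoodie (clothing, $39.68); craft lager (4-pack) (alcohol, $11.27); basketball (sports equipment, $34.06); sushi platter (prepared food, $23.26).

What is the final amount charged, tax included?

Hard cider (6-pack) $13.26: alcohol → 7% → $0.9282
Hoodie $39.68: clothing → 0% → $0.00
Craft lager (4-pack) $11.27: alcohol → 7% → $0.7889
Basketball $34.06: sports equipment → 5.75% → $1.95845
Sushi platter $23.26: prepared food → 8% → $1.8608
Subtotal = $121.53; unrounded tax = $5.53635 → $5.54; total due = $127.07

$127.07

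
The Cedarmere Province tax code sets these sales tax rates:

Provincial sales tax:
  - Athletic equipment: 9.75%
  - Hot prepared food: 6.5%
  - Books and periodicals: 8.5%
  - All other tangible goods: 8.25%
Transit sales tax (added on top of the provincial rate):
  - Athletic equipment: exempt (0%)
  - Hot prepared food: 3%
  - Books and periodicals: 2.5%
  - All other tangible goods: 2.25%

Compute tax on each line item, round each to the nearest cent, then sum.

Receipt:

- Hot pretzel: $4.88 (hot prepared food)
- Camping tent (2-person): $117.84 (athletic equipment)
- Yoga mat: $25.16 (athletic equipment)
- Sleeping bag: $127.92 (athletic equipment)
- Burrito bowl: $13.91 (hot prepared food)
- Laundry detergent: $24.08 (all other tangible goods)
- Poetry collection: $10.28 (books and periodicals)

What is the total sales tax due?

Hot pretzel $4.88: hot prepared food → 6.5% + 3% transit = 9.5% → $0.46
Camping tent (2-person) $117.84: athletic equipment → 9.75% + 0% transit = 9.75% → $11.49
Yoga mat $25.16: athletic equipment → 9.75% + 0% transit = 9.75% → $2.45
Sleeping bag $127.92: athletic equipment → 9.75% + 0% transit = 9.75% → $12.47
Burrito bowl $13.91: hot prepared food → 6.5% + 3% transit = 9.5% → $1.32
Laundry detergent $24.08: all other tangible goods → 8.25% + 2.25% transit = 10.5% → $2.53
Poetry collection $10.28: books and periodicals → 8.5% + 2.5% transit = 11% → $1.13
Total tax = $0.46 + $11.49 + $2.45 + $12.47 + $1.32 + $2.53 + $1.13 = $31.85

$31.85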